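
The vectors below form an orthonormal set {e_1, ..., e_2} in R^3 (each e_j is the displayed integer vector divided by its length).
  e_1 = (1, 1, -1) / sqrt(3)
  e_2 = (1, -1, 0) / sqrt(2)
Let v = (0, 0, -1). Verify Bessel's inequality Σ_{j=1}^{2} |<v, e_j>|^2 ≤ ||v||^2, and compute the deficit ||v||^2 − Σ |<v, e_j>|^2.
Σ |<v, e_j>|^2 = 1/3; ||v||^2 = 1; deficit = 2/3

Write each e_j = u_j / sqrt(<u_j, u_j>) where u_j is the displayed integer vector. Then <v, e_j> = <v, u_j> / sqrt(<u_j, u_j>), so |<v, e_j>|^2 = <v, u_j>^2 / <u_j, u_j>.
Coefficients: <v, e_1> = 1/sqrt(3), <v, e_2> = 0/sqrt(2).
Square and sum: Σ |<v, e_j>|^2 = 1/3.
Compute ||v||^2 = v·v = 1.
Deficit = 1 − 1/3 = 2/3 ≥ 0, confirming Bessel's inequality. (The deficit equals ||v − Σ <v,e_j> e_j||^2, the squared distance from v to span{e_j}.)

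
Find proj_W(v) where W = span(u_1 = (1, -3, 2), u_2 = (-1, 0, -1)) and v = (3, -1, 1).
proj_W(v) = (36/19, -12/19, 40/19)

Set up U = [u_1 | ... | u_2] ∈ R^(3×2). The projector onto W = col(U) is P = U (U^T U)^(-1) U^T.
Compute U^T U =
  [14, -3]
  [-3, 2],
and U^T v = (8, -4).
Solve U^T U · c = U^T v for the coefficients: c = (4/19, -32/19). The projection is proj_W(v) = U c.
Check: (v - proj_W(v)) · u_1 = 0  (should be 0).
Check: (v - proj_W(v)) · u_2 = 0  (should be 0).
Result: proj_W(v) = (36/19, -12/19, 40/19).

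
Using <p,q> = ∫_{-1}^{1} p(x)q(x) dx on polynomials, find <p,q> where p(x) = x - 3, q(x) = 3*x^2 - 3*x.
<p,q> = -8

Expand the product: p(x)·q(x) = 3*x^3 - 12*x^2 + 9*x.
∫_{-1}^{1} of each monomial x^k gives [2/(k+1) if k even, 0 if k odd]. Integrating term-by-term (or equivalently evaluating the antiderivative F(x) = 3*x^4/4 - 4*x^3 + 9*x^2/2 at the endpoints):
  F(1) − F(−1) = 5/4 − (37/4) = -8.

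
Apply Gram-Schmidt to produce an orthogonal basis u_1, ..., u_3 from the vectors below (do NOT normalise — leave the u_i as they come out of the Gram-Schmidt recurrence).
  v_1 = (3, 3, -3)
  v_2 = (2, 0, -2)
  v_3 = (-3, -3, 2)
Orthogonal basis:
  u_1 = (3, 3, -3)
  u_2 = (2/3, -4/3, -2/3)
  u_3 = (-1/2, 0, -1/2)

Apply the Gram-Schmidt recurrence
  u_1 = v_1
  u_i = v_i − Σ_{j<i} ((v_i · u_j) / (u_j · u_j)) · u_j.

Step by step this gives:
  u_1 = (3, 3, -3)
  u_2 = (2/3, -4/3, -2/3)
  u_3 = (-1/2, 0, -1/2)

Orthogonality check:
  u_2 · u_1 = 0 (should be 0)
  u_3 · u_1 = 0 (should be 0)
  u_3 · u_2 = 0 (should be 0)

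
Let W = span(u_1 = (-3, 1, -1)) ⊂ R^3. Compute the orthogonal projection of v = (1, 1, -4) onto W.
proj_W(v) = (-6/11, 2/11, -2/11)

Set up U = [u_1 | ... | u_1] ∈ R^(3×1). The projector onto W = col(U) is P = U (U^T U)^(-1) U^T.
Compute U^T U =
  [11],
and U^T v = (2).
Solve U^T U · c = U^T v for the coefficients: c = (2/11). The projection is proj_W(v) = U c.
Check: (v - proj_W(v)) · u_1 = 0  (should be 0).
Result: proj_W(v) = (-6/11, 2/11, -2/11).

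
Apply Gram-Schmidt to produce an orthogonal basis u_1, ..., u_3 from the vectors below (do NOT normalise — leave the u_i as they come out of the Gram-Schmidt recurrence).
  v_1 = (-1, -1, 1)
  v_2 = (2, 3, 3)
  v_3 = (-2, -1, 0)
Orthogonal basis:
  u_1 = (-1, -1, 1)
  u_2 = (4/3, 7/3, 11/3)
  u_3 = (-21/31, 35/62, -7/62)

Apply the Gram-Schmidt recurrence
  u_1 = v_1
  u_i = v_i − Σ_{j<i} ((v_i · u_j) / (u_j · u_j)) · u_j.

Step by step this gives:
  u_1 = (-1, -1, 1)
  u_2 = (4/3, 7/3, 11/3)
  u_3 = (-21/31, 35/62, -7/62)

Orthogonality check:
  u_2 · u_1 = 0 (should be 0)
  u_3 · u_1 = 0 (should be 0)
  u_3 · u_2 = 0 (should be 0)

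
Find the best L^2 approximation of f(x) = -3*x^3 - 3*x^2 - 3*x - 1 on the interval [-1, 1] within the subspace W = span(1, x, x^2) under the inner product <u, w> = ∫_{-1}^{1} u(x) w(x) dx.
g(x) = -3*x^2 - 24*x/5 - 1

The best approximation g ∈ W is the orthogonal projection of f onto W. Writing g = a_0 + a_1 x + a_2 x^2, the coefficients solve the normal equations G · a = b where
  G_{ij} = <φ_i, φ_j> and b_i = <f, φ_i>, with φ_0 = 1, φ_1 = x, φ_2 = x^2.
G =
  [2, 0, 2/3]
  [0, 2/3, 0]
  [2/3, 0, 2/5],
b = (-4, -16/5, -28/15).
Solving gives a_0 = -1, a_1 = -24/5, a_2 = -3, so
  g(x) = -3*x^2 - 24*x/5 - 1.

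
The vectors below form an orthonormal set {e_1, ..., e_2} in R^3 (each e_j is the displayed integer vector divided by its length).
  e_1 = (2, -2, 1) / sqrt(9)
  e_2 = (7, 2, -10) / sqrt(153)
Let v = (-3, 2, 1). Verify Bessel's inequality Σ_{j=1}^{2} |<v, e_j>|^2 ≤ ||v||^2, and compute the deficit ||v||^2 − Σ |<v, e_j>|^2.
Σ |<v, e_j>|^2 = 234/17; ||v||^2 = 14; deficit = 4/17

Write each e_j = u_j / sqrt(<u_j, u_j>) where u_j is the displayed integer vector. Then <v, e_j> = <v, u_j> / sqrt(<u_j, u_j>), so |<v, e_j>|^2 = <v, u_j>^2 / <u_j, u_j>.
Coefficients: <v, e_1> = -9/sqrt(9), <v, e_2> = -27/sqrt(153).
Square and sum: Σ |<v, e_j>|^2 = 234/17.
Compute ||v||^2 = v·v = 14.
Deficit = 14 − 234/17 = 4/17 ≥ 0, confirming Bessel's inequality. (The deficit equals ||v − Σ <v,e_j> e_j||^2, the squared distance from v to span{e_j}.)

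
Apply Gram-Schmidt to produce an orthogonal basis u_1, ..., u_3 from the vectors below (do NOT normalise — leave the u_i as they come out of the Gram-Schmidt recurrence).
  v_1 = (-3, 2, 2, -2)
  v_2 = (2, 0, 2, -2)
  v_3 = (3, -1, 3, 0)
Orthogonal basis:
  u_1 = (-3, 2, 2, -2)
  u_2 = (16/7, -4/21, 38/21, -38/21)
  u_3 = (-4/31, -10/31, 97/62, 89/62)

Apply the Gram-Schmidt recurrence
  u_1 = v_1
  u_i = v_i − Σ_{j<i} ((v_i · u_j) / (u_j · u_j)) · u_j.

Step by step this gives:
  u_1 = (-3, 2, 2, -2)
  u_2 = (16/7, -4/21, 38/21, -38/21)
  u_3 = (-4/31, -10/31, 97/62, 89/62)

Orthogonality check:
  u_2 · u_1 = 0 (should be 0)
  u_3 · u_1 = 0 (should be 0)
  u_3 · u_2 = 0 (should be 0)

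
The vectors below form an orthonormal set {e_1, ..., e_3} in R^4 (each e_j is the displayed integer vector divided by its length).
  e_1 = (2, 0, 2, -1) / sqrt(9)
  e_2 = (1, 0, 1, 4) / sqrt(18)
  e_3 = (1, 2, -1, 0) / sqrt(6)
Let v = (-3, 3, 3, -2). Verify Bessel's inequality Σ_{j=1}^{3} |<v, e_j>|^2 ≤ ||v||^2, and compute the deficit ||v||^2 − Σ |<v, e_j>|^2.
Σ |<v, e_j>|^2 = 4; ||v||^2 = 31; deficit = 27

Write each e_j = u_j / sqrt(<u_j, u_j>) where u_j is the displayed integer vector. Then <v, e_j> = <v, u_j> / sqrt(<u_j, u_j>), so |<v, e_j>|^2 = <v, u_j>^2 / <u_j, u_j>.
Coefficients: <v, e_1> = 2/sqrt(9), <v, e_2> = -8/sqrt(18), <v, e_3> = 0/sqrt(6).
Square and sum: Σ |<v, e_j>|^2 = 4.
Compute ||v||^2 = v·v = 31.
Deficit = 31 − 4 = 27 ≥ 0, confirming Bessel's inequality. (The deficit equals ||v − Σ <v,e_j> e_j||^2, the squared distance from v to span{e_j}.)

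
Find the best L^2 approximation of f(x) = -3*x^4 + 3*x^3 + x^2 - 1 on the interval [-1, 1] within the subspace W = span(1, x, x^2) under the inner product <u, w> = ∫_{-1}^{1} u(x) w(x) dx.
g(x) = -11*x^2/7 + 9*x/5 - 26/35

The best approximation g ∈ W is the orthogonal projection of f onto W. Writing g = a_0 + a_1 x + a_2 x^2, the coefficients solve the normal equations G · a = b where
  G_{ij} = <φ_i, φ_j> and b_i = <f, φ_i>, with φ_0 = 1, φ_1 = x, φ_2 = x^2.
G =
  [2, 0, 2/3]
  [0, 2/3, 0]
  [2/3, 0, 2/5],
b = (-38/15, 6/5, -118/105).
Solving gives a_0 = -26/35, a_1 = 9/5, a_2 = -11/7, so
  g(x) = -11*x^2/7 + 9*x/5 - 26/35.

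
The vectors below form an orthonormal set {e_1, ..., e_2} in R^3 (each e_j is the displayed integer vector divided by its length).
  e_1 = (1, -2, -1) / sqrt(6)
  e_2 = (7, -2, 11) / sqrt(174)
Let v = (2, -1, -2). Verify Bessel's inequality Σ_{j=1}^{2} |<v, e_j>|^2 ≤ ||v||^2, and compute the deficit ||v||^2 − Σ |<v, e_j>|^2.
Σ |<v, e_j>|^2 = 180/29; ||v||^2 = 9; deficit = 81/29

Write each e_j = u_j / sqrt(<u_j, u_j>) where u_j is the displayed integer vector. Then <v, e_j> = <v, u_j> / sqrt(<u_j, u_j>), so |<v, e_j>|^2 = <v, u_j>^2 / <u_j, u_j>.
Coefficients: <v, e_1> = 6/sqrt(6), <v, e_2> = -6/sqrt(174).
Square and sum: Σ |<v, e_j>|^2 = 180/29.
Compute ||v||^2 = v·v = 9.
Deficit = 9 − 180/29 = 81/29 ≥ 0, confirming Bessel's inequality. (The deficit equals ||v − Σ <v,e_j> e_j||^2, the squared distance from v to span{e_j}.)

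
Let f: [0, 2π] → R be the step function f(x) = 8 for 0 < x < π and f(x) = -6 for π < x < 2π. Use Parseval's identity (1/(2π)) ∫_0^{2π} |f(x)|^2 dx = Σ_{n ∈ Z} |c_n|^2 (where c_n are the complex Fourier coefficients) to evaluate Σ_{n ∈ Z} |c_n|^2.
Σ |c_n|^2 = 50

Parseval equates the L^2 energy of f (normalised by 1/(2π)) with the ℓ^2 sum of its Fourier coefficients: (1/(2π)) ∫_0^{2π} |f|^2 = Σ |c_n|^2.
Compute the left side: (1/(2π)) [∫_0^π 8^2 dx + ∫_π^{2π} (-6)^2 dx] = (1/(2π)) · (64π + 36π) = (64 + 36)/2 = 50.
So Σ_{n ∈ Z} |c_n|^2 = 50.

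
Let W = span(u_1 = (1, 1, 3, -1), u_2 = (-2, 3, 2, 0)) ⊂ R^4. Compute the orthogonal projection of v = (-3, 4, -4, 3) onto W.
proj_W(v) = (-24/5, 346/155, -488/155, 308/155)

Set up U = [u_1 | ... | u_2] ∈ R^(4×2). The projector onto W = col(U) is P = U (U^T U)^(-1) U^T.
Compute U^T U =
  [12, 7]
  [7, 17],
and U^T v = (-14, 10).
Solve U^T U · c = U^T v for the coefficients: c = (-308/155, 218/155). The projection is proj_W(v) = U c.
Check: (v - proj_W(v)) · u_1 = 0  (should be 0).
Check: (v - proj_W(v)) · u_2 = 0  (should be 0).
Result: proj_W(v) = (-24/5, 346/155, -488/155, 308/155).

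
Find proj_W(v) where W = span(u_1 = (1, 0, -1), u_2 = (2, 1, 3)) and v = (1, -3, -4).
proj_W(v) = (5/9, -7/9, -40/9)

Set up U = [u_1 | ... | u_2] ∈ R^(3×2). The projector onto W = col(U) is P = U (U^T U)^(-1) U^T.
Compute U^T U =
  [2, -1]
  [-1, 14],
and U^T v = (5, -13).
Solve U^T U · c = U^T v for the coefficients: c = (19/9, -7/9). The projection is proj_W(v) = U c.
Check: (v - proj_W(v)) · u_1 = 0  (should be 0).
Check: (v - proj_W(v)) · u_2 = 0  (should be 0).
Result: proj_W(v) = (5/9, -7/9, -40/9).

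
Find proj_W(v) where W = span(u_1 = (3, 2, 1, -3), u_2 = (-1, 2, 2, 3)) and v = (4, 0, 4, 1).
proj_W(v) = (589/378, 515/189, 377/189, -37/126)

Set up U = [u_1 | ... | u_2] ∈ R^(4×2). The projector onto W = col(U) is P = U (U^T U)^(-1) U^T.
Compute U^T U =
  [23, -6]
  [-6, 18],
and U^T v = (13, 7).
Solve U^T U · c = U^T v for the coefficients: c = (46/63, 239/378). The projection is proj_W(v) = U c.
Check: (v - proj_W(v)) · u_1 = 0  (should be 0).
Check: (v - proj_W(v)) · u_2 = 0  (should be 0).
Result: proj_W(v) = (589/378, 515/189, 377/189, -37/126).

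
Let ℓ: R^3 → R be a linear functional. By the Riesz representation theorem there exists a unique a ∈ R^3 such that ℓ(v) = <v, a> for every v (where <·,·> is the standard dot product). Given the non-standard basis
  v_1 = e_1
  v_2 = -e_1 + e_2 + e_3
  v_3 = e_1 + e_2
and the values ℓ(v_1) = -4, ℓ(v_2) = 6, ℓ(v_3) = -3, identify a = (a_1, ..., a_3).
a = (-4, 1, 1)

Write a = (a_1, ..., a_3) in the standard basis. For each basis vector v_i, ℓ(v_i) = <v_i, a> is a linear equation in the a_j's. Collect the n equations into a matrix system V a = ℓ, where row i of V is v_i (expressed in the standard basis). Since V is invertible (lower-triangular with 1s on the diagonal, up to permutation), solve by back-substitution:
  V =
[[1, 0, 0],
 [-1, 1, 1],
 [1, 1, 0]]
  V a = (-4, 6, -3)
Solving gives a = (-4, 1, 1).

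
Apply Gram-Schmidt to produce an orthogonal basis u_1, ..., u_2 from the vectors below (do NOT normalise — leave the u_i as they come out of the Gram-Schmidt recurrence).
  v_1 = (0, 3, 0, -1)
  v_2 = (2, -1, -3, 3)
Orthogonal basis:
  u_1 = (0, 3, 0, -1)
  u_2 = (2, 4/5, -3, 12/5)

Apply the Gram-Schmidt recurrence
  u_1 = v_1
  u_i = v_i − Σ_{j<i} ((v_i · u_j) / (u_j · u_j)) · u_j.

Step by step this gives:
  u_1 = (0, 3, 0, -1)
  u_2 = (2, 4/5, -3, 12/5)

Orthogonality check:
  u_2 · u_1 = 0 (should be 0)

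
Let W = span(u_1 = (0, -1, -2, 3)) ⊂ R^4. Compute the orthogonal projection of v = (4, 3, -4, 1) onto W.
proj_W(v) = (0, -4/7, -8/7, 12/7)

Set up U = [u_1 | ... | u_1] ∈ R^(4×1). The projector onto W = col(U) is P = U (U^T U)^(-1) U^T.
Compute U^T U =
  [14],
and U^T v = (8).
Solve U^T U · c = U^T v for the coefficients: c = (4/7). The projection is proj_W(v) = U c.
Check: (v - proj_W(v)) · u_1 = 0  (should be 0).
Result: proj_W(v) = (0, -4/7, -8/7, 12/7).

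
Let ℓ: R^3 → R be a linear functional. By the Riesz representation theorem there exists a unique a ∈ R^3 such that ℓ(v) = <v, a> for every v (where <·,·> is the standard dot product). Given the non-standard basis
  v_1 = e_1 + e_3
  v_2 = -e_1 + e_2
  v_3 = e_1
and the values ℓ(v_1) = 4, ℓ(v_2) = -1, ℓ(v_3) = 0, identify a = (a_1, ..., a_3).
a = (0, -1, 4)

Write a = (a_1, ..., a_3) in the standard basis. For each basis vector v_i, ℓ(v_i) = <v_i, a> is a linear equation in the a_j's. Collect the n equations into a matrix system V a = ℓ, where row i of V is v_i (expressed in the standard basis). Since V is invertible (lower-triangular with 1s on the diagonal, up to permutation), solve by back-substitution:
  V =
[[1, 0, 1],
 [-1, 1, 0],
 [1, 0, 0]]
  V a = (4, -1, 0)
Solving gives a = (0, -1, 4).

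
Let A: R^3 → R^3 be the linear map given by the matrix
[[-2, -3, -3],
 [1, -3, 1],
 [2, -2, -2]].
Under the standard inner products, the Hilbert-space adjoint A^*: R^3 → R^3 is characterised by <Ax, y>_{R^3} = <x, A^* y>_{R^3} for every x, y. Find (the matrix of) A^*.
A^* = A^T =
[[-2, 1, 2],
 [-3, -3, -2],
 [-3, 1, -2]]

For real matrices with standard dot products, the defining identity <Ax, y> = <x, A^* y> gives (Ax)^T y = x^T (A^*) y, i.e. x^T A^T y = x^T (A^*) y. Since this holds for all x, y, we must have A^* = A^T. Therefore
A^* =
[[-2, 1, 2],
 [-3, -3, -2],
 [-3, 1, -2]].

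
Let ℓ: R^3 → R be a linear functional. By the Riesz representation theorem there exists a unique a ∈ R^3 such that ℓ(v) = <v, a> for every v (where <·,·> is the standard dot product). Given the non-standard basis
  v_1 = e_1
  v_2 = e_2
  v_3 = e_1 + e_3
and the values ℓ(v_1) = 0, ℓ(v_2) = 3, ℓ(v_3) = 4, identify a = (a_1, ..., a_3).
a = (0, 3, 4)

Write a = (a_1, ..., a_3) in the standard basis. For each basis vector v_i, ℓ(v_i) = <v_i, a> is a linear equation in the a_j's. Collect the n equations into a matrix system V a = ℓ, where row i of V is v_i (expressed in the standard basis). Since V is invertible (lower-triangular with 1s on the diagonal, up to permutation), solve by back-substitution:
  V =
[[1, 0, 0],
 [0, 1, 0],
 [1, 0, 1]]
  V a = (0, 3, 4)
Solving gives a = (0, 3, 4).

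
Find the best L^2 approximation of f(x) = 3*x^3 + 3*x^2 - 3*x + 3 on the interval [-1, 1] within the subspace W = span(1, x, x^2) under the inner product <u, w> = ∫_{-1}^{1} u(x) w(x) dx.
g(x) = 3*x^2 - 6*x/5 + 3

The best approximation g ∈ W is the orthogonal projection of f onto W. Writing g = a_0 + a_1 x + a_2 x^2, the coefficients solve the normal equations G · a = b where
  G_{ij} = <φ_i, φ_j> and b_i = <f, φ_i>, with φ_0 = 1, φ_1 = x, φ_2 = x^2.
G =
  [2, 0, 2/3]
  [0, 2/3, 0]
  [2/3, 0, 2/5],
b = (8, -4/5, 16/5).
Solving gives a_0 = 3, a_1 = -6/5, a_2 = 3, so
  g(x) = 3*x^2 - 6*x/5 + 3.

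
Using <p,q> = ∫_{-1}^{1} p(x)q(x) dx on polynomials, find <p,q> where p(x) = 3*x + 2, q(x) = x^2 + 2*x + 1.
<p,q> = 28/3

Expand the product: p(x)·q(x) = 3*x^3 + 8*x^2 + 7*x + 2.
∫_{-1}^{1} of each monomial x^k gives [2/(k+1) if k even, 0 if k odd]. Integrating term-by-term (or equivalently evaluating the antiderivative F(x) = 3*x^4/4 + 8*x^3/3 + 7*x^2/2 + 2*x at the endpoints):
  F(1) − F(−1) = 107/12 − (-5/12) = 28/3.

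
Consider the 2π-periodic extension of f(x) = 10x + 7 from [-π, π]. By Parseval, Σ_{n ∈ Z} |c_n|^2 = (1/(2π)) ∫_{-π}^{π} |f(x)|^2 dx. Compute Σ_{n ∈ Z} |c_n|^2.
Σ |c_n|^2 = 100π^2/3 + 49

Expand and integrate term by term over [-π, π]:
  ∫ (10x)^2 dx = 100·(2π^3/3); ∫ 2·10·(7)·x dx = 0 (odd integrand); ∫ 7^2 dx = 49·2π.
So (1/(2π)) ∫_{-π}^{π} (10x + 7)^2 dx = 100π^2/3 + 49 = 100π^2/3 + 49.
Parseval ⇒ Σ |c_n|^2 = 100π^2/3 + 49.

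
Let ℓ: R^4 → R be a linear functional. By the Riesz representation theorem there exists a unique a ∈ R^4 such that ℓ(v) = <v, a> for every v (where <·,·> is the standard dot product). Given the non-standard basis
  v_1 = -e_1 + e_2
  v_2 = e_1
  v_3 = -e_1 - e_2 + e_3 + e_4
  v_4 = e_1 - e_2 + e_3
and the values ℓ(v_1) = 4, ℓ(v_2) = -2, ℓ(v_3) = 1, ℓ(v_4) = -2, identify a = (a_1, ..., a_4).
a = (-2, 2, 2, -1)

Write a = (a_1, ..., a_4) in the standard basis. For each basis vector v_i, ℓ(v_i) = <v_i, a> is a linear equation in the a_j's. Collect the n equations into a matrix system V a = ℓ, where row i of V is v_i (expressed in the standard basis). Since V is invertible (lower-triangular with 1s on the diagonal, up to permutation), solve by back-substitution:
  V =
[[-1, 1, 0, 0],
 [1, 0, 0, 0],
 [-1, -1, 1, 1],
 [1, -1, 1, 0]]
  V a = (4, -2, 1, -2)
Solving gives a = (-2, 2, 2, -1).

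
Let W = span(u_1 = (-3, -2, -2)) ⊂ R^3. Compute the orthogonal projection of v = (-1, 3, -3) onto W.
proj_W(v) = (-9/17, -6/17, -6/17)

Set up U = [u_1 | ... | u_1] ∈ R^(3×1). The projector onto W = col(U) is P = U (U^T U)^(-1) U^T.
Compute U^T U =
  [17],
and U^T v = (3).
Solve U^T U · c = U^T v for the coefficients: c = (3/17). The projection is proj_W(v) = U c.
Check: (v - proj_W(v)) · u_1 = 0  (should be 0).
Result: proj_W(v) = (-9/17, -6/17, -6/17).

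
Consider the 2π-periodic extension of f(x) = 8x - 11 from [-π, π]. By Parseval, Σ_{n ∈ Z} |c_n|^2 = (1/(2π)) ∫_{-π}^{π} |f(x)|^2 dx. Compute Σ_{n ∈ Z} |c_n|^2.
Σ |c_n|^2 = 64π^2/3 + 121

Expand and integrate term by term over [-π, π]:
  ∫ (8x)^2 dx = 64·(2π^3/3); ∫ 2·8·(-11)·x dx = 0 (odd integrand); ∫ (-11)^2 dx = 121·2π.
So (1/(2π)) ∫_{-π}^{π} (8x - 11)^2 dx = 64π^2/3 + 121 = 64π^2/3 + 121.
Parseval ⇒ Σ |c_n|^2 = 64π^2/3 + 121.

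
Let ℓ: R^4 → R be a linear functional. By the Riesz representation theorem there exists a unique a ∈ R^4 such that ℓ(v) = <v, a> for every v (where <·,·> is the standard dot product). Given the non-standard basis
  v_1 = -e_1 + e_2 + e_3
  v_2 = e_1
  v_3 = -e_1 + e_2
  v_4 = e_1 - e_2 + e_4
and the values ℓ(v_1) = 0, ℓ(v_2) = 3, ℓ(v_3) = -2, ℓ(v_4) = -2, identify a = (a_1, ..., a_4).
a = (3, 1, 2, -4)

Write a = (a_1, ..., a_4) in the standard basis. For each basis vector v_i, ℓ(v_i) = <v_i, a> is a linear equation in the a_j's. Collect the n equations into a matrix system V a = ℓ, where row i of V is v_i (expressed in the standard basis). Since V is invertible (lower-triangular with 1s on the diagonal, up to permutation), solve by back-substitution:
  V =
[[-1, 1, 1, 0],
 [1, 0, 0, 0],
 [-1, 1, 0, 0],
 [1, -1, 0, 1]]
  V a = (0, 3, -2, -2)
Solving gives a = (3, 1, 2, -4).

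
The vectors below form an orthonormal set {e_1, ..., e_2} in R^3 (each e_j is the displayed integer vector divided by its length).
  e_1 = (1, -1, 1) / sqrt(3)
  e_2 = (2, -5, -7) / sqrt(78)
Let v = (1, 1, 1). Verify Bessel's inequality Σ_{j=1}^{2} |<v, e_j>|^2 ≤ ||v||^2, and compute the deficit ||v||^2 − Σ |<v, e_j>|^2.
Σ |<v, e_j>|^2 = 21/13; ||v||^2 = 3; deficit = 18/13

Write each e_j = u_j / sqrt(<u_j, u_j>) where u_j is the displayed integer vector. Then <v, e_j> = <v, u_j> / sqrt(<u_j, u_j>), so |<v, e_j>|^2 = <v, u_j>^2 / <u_j, u_j>.
Coefficients: <v, e_1> = 1/sqrt(3), <v, e_2> = -10/sqrt(78).
Square and sum: Σ |<v, e_j>|^2 = 21/13.
Compute ||v||^2 = v·v = 3.
Deficit = 3 − 21/13 = 18/13 ≥ 0, confirming Bessel's inequality. (The deficit equals ||v − Σ <v,e_j> e_j||^2, the squared distance from v to span{e_j}.)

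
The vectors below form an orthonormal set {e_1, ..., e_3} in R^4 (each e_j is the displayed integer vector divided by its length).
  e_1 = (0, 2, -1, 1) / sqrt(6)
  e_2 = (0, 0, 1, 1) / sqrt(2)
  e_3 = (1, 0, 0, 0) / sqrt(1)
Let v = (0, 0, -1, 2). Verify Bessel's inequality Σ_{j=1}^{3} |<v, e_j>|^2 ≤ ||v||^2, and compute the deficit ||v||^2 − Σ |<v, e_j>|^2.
Σ |<v, e_j>|^2 = 2; ||v||^2 = 5; deficit = 3

Write each e_j = u_j / sqrt(<u_j, u_j>) where u_j is the displayed integer vector. Then <v, e_j> = <v, u_j> / sqrt(<u_j, u_j>), so |<v, e_j>|^2 = <v, u_j>^2 / <u_j, u_j>.
Coefficients: <v, e_1> = 3/sqrt(6), <v, e_2> = 1/sqrt(2), <v, e_3> = 0/sqrt(1).
Square and sum: Σ |<v, e_j>|^2 = 2.
Compute ||v||^2 = v·v = 5.
Deficit = 5 − 2 = 3 ≥ 0, confirming Bessel's inequality. (The deficit equals ||v − Σ <v,e_j> e_j||^2, the squared distance from v to span{e_j}.)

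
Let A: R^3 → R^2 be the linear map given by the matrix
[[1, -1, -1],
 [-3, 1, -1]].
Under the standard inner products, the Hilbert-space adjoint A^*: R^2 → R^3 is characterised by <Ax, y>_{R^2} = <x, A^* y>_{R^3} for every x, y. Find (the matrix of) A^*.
A^* = A^T =
[[1, -3],
 [-1, 1],
 [-1, -1]]

For real matrices with standard dot products, the defining identity <Ax, y> = <x, A^* y> gives (Ax)^T y = x^T (A^*) y, i.e. x^T A^T y = x^T (A^*) y. Since this holds for all x, y, we must have A^* = A^T. Therefore
A^* =
[[1, -3],
 [-1, 1],
 [-1, -1]].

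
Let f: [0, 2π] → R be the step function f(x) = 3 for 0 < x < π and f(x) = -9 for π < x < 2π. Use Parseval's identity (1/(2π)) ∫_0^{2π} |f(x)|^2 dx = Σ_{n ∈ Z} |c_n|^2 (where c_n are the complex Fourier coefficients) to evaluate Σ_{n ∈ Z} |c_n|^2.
Σ |c_n|^2 = 45

Parseval equates the L^2 energy of f (normalised by 1/(2π)) with the ℓ^2 sum of its Fourier coefficients: (1/(2π)) ∫_0^{2π} |f|^2 = Σ |c_n|^2.
Compute the left side: (1/(2π)) [∫_0^π 3^2 dx + ∫_π^{2π} (-9)^2 dx] = (1/(2π)) · (9π + 81π) = (9 + 81)/2 = 45.
So Σ_{n ∈ Z} |c_n|^2 = 45.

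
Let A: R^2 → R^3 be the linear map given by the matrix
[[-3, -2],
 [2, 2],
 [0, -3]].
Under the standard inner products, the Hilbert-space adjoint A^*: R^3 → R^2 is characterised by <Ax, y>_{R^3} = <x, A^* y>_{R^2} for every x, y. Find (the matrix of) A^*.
A^* = A^T =
[[-3, 2, 0],
 [-2, 2, -3]]

For real matrices with standard dot products, the defining identity <Ax, y> = <x, A^* y> gives (Ax)^T y = x^T (A^*) y, i.e. x^T A^T y = x^T (A^*) y. Since this holds for all x, y, we must have A^* = A^T. Therefore
A^* =
[[-3, 2, 0],
 [-2, 2, -3]].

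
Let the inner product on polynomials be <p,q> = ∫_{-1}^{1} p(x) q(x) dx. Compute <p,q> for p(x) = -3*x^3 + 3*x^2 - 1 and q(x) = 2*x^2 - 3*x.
<p,q> = 14/3

Expand the product: p(x)·q(x) = -6*x^5 + 15*x^4 - 9*x^3 - 2*x^2 + 3*x.
∫_{-1}^{1} of each monomial x^k gives [2/(k+1) if k even, 0 if k odd]. Integrating term-by-term (or equivalently evaluating the antiderivative F(x) = -x^6 + 3*x^5 - 9*x^4/4 - 2*x^3/3 + 3*x^2/2 at the endpoints):
  F(1) − F(−1) = 7/12 − (-49/12) = 14/3.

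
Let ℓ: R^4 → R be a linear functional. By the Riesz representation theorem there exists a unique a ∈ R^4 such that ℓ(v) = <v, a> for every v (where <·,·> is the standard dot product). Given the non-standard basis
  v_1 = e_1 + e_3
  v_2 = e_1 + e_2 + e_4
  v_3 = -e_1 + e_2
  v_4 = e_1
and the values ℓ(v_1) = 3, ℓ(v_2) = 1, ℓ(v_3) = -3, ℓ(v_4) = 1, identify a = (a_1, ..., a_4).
a = (1, -2, 2, 2)

Write a = (a_1, ..., a_4) in the standard basis. For each basis vector v_i, ℓ(v_i) = <v_i, a> is a linear equation in the a_j's. Collect the n equations into a matrix system V a = ℓ, where row i of V is v_i (expressed in the standard basis). Since V is invertible (lower-triangular with 1s on the diagonal, up to permutation), solve by back-substitution:
  V =
[[1, 0, 1, 0],
 [1, 1, 0, 1],
 [-1, 1, 0, 0],
 [1, 0, 0, 0]]
  V a = (3, 1, -3, 1)
Solving gives a = (1, -2, 2, 2).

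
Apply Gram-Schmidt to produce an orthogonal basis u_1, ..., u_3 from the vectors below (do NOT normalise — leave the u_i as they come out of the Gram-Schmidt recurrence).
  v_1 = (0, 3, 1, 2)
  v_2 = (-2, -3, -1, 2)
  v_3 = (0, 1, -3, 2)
Orthogonal basis:
  u_1 = (0, 3, 1, 2)
  u_2 = (-2, -12/7, -4/7, 20/7)
  u_3 = (20/27, 7/9, -83/27, 10/27)

Apply the Gram-Schmidt recurrence
  u_1 = v_1
  u_i = v_i − Σ_{j<i} ((v_i · u_j) / (u_j · u_j)) · u_j.

Step by step this gives:
  u_1 = (0, 3, 1, 2)
  u_2 = (-2, -12/7, -4/7, 20/7)
  u_3 = (20/27, 7/9, -83/27, 10/27)

Orthogonality check:
  u_2 · u_1 = 0 (should be 0)
  u_3 · u_1 = 0 (should be 0)
  u_3 · u_2 = 0 (should be 0)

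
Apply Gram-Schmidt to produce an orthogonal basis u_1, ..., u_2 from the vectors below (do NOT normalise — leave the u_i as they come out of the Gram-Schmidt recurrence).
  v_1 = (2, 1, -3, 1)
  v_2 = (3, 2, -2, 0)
Orthogonal basis:
  u_1 = (2, 1, -3, 1)
  u_2 = (17/15, 16/15, 4/5, -14/15)

Apply the Gram-Schmidt recurrence
  u_1 = v_1
  u_i = v_i − Σ_{j<i} ((v_i · u_j) / (u_j · u_j)) · u_j.

Step by step this gives:
  u_1 = (2, 1, -3, 1)
  u_2 = (17/15, 16/15, 4/5, -14/15)

Orthogonality check:
  u_2 · u_1 = 0 (should be 0)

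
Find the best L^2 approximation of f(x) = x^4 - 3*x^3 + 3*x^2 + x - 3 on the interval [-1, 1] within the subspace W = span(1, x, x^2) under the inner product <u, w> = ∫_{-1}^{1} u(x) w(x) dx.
g(x) = 27*x^2/7 - 4*x/5 - 108/35

The best approximation g ∈ W is the orthogonal projection of f onto W. Writing g = a_0 + a_1 x + a_2 x^2, the coefficients solve the normal equations G · a = b where
  G_{ij} = <φ_i, φ_j> and b_i = <f, φ_i>, with φ_0 = 1, φ_1 = x, φ_2 = x^2.
G =
  [2, 0, 2/3]
  [0, 2/3, 0]
  [2/3, 0, 2/5],
b = (-18/5, -8/15, -18/35).
Solving gives a_0 = -108/35, a_1 = -4/5, a_2 = 27/7, so
  g(x) = 27*x^2/7 - 4*x/5 - 108/35.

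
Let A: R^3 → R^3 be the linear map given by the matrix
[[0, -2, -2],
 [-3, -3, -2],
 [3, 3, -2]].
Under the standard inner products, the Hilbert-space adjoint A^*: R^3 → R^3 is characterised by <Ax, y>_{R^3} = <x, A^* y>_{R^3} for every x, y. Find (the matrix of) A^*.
A^* = A^T =
[[0, -3, 3],
 [-2, -3, 3],
 [-2, -2, -2]]

For real matrices with standard dot products, the defining identity <Ax, y> = <x, A^* y> gives (Ax)^T y = x^T (A^*) y, i.e. x^T A^T y = x^T (A^*) y. Since this holds for all x, y, we must have A^* = A^T. Therefore
A^* =
[[0, -3, 3],
 [-2, -3, 3],
 [-2, -2, -2]].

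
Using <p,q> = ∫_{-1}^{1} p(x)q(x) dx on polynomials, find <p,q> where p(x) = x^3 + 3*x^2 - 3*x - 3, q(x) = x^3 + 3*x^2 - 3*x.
<p,q> = 52/35

Expand the product: p(x)·q(x) = x^6 + 6*x^5 + 3*x^4 - 21*x^3 + 9*x.
∫_{-1}^{1} of each monomial x^k gives [2/(k+1) if k even, 0 if k odd]. Integrating term-by-term (or equivalently evaluating the antiderivative F(x) = x^7/7 + x^6 + 3*x^5/5 - 21*x^4/4 + 9*x^2/2 at the endpoints):
  F(1) − F(−1) = 139/140 − (-69/140) = 52/35.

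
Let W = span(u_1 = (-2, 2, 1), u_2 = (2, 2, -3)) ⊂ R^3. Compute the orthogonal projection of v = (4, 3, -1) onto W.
proj_W(v) = (2, 2, -3)

Set up U = [u_1 | ... | u_2] ∈ R^(3×2). The projector onto W = col(U) is P = U (U^T U)^(-1) U^T.
Compute U^T U =
  [9, -3]
  [-3, 17],
and U^T v = (-3, 17).
Solve U^T U · c = U^T v for the coefficients: c = (0, 1). The projection is proj_W(v) = U c.
Check: (v - proj_W(v)) · u_1 = 0  (should be 0).
Check: (v - proj_W(v)) · u_2 = 0  (should be 0).
Result: proj_W(v) = (2, 2, -3).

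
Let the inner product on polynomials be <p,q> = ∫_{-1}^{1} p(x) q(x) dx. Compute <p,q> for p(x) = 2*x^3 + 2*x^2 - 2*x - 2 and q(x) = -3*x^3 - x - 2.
<p,q> = 688/105

Expand the product: p(x)·q(x) = -6*x^6 - 6*x^5 + 4*x^4 - 2*x^2 + 6*x + 4.
∫_{-1}^{1} of each monomial x^k gives [2/(k+1) if k even, 0 if k odd]. Integrating term-by-term (or equivalently evaluating the antiderivative F(x) = -6*x^7/7 - x^6 + 4*x^5/5 - 2*x^3/3 + 3*x^2 + 4*x at the endpoints):
  F(1) − F(−1) = 554/105 − (-134/105) = 688/105.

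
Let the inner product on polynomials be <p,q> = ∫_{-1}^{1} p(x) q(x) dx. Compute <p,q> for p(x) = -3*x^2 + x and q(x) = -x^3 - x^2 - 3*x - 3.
<p,q> = 24/5

Expand the product: p(x)·q(x) = 3*x^5 + 2*x^4 + 8*x^3 + 6*x^2 - 3*x.
∫_{-1}^{1} of each monomial x^k gives [2/(k+1) if k even, 0 if k odd]. Integrating term-by-term (or equivalently evaluating the antiderivative F(x) = x^6/2 + 2*x^5/5 + 2*x^4 + 2*x^3 - 3*x^2/2 at the endpoints):
  F(1) − F(−1) = 17/5 − (-7/5) = 24/5.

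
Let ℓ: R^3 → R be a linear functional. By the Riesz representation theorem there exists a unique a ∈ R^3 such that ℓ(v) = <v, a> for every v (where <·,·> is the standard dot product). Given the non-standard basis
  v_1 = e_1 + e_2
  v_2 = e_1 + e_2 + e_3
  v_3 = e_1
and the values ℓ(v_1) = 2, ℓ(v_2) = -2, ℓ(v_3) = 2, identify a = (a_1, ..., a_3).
a = (2, 0, -4)

Write a = (a_1, ..., a_3) in the standard basis. For each basis vector v_i, ℓ(v_i) = <v_i, a> is a linear equation in the a_j's. Collect the n equations into a matrix system V a = ℓ, where row i of V is v_i (expressed in the standard basis). Since V is invertible (lower-triangular with 1s on the diagonal, up to permutation), solve by back-substitution:
  V =
[[1, 1, 0],
 [1, 1, 1],
 [1, 0, 0]]
  V a = (2, -2, 2)
Solving gives a = (2, 0, -4).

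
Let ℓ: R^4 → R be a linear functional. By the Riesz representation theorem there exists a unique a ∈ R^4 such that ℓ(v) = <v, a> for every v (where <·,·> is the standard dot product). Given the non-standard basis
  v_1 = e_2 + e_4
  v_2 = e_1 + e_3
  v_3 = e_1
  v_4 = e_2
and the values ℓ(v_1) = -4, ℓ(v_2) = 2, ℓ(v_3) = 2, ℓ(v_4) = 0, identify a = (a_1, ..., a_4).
a = (2, 0, 0, -4)

Write a = (a_1, ..., a_4) in the standard basis. For each basis vector v_i, ℓ(v_i) = <v_i, a> is a linear equation in the a_j's. Collect the n equations into a matrix system V a = ℓ, where row i of V is v_i (expressed in the standard basis). Since V is invertible (lower-triangular with 1s on the diagonal, up to permutation), solve by back-substitution:
  V =
[[0, 1, 0, 1],
 [1, 0, 1, 0],
 [1, 0, 0, 0],
 [0, 1, 0, 0]]
  V a = (-4, 2, 2, 0)
Solving gives a = (2, 0, 0, -4).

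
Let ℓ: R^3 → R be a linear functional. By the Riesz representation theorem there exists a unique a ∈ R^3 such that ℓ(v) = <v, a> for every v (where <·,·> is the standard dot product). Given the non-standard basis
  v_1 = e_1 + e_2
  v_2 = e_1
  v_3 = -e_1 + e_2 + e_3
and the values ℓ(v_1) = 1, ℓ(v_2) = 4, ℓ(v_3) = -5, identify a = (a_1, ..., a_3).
a = (4, -3, 2)

Write a = (a_1, ..., a_3) in the standard basis. For each basis vector v_i, ℓ(v_i) = <v_i, a> is a linear equation in the a_j's. Collect the n equations into a matrix system V a = ℓ, where row i of V is v_i (expressed in the standard basis). Since V is invertible (lower-triangular with 1s on the diagonal, up to permutation), solve by back-substitution:
  V =
[[1, 1, 0],
 [1, 0, 0],
 [-1, 1, 1]]
  V a = (1, 4, -5)
Solving gives a = (4, -3, 2).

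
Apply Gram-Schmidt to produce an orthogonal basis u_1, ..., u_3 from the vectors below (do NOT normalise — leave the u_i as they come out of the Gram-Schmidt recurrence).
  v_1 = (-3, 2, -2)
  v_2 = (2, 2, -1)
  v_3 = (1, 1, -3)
Orthogonal basis:
  u_1 = (-3, 2, -2)
  u_2 = (2, 2, -1)
  u_3 = (50/153, -175/153, -250/153)

Apply the Gram-Schmidt recurrence
  u_1 = v_1
  u_i = v_i − Σ_{j<i} ((v_i · u_j) / (u_j · u_j)) · u_j.

Step by step this gives:
  u_1 = (-3, 2, -2)
  u_2 = (2, 2, -1)
  u_3 = (50/153, -175/153, -250/153)

Orthogonality check:
  u_2 · u_1 = 0 (should be 0)
  u_3 · u_1 = 0 (should be 0)
  u_3 · u_2 = 0 (should be 0)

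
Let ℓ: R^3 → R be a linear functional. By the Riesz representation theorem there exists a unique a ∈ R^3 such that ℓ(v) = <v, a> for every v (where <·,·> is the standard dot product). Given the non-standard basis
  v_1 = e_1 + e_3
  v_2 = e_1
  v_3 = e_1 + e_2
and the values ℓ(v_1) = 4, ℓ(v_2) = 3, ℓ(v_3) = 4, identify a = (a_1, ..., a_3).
a = (3, 1, 1)

Write a = (a_1, ..., a_3) in the standard basis. For each basis vector v_i, ℓ(v_i) = <v_i, a> is a linear equation in the a_j's. Collect the n equations into a matrix system V a = ℓ, where row i of V is v_i (expressed in the standard basis). Since V is invertible (lower-triangular with 1s on the diagonal, up to permutation), solve by back-substitution:
  V =
[[1, 0, 1],
 [1, 0, 0],
 [1, 1, 0]]
  V a = (4, 3, 4)
Solving gives a = (3, 1, 1).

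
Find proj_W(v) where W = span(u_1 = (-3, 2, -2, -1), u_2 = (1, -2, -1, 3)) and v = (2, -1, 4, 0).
proj_W(v) = (296/103, -112/103, 304/103, -72/103)

Set up U = [u_1 | ... | u_2] ∈ R^(4×2). The projector onto W = col(U) is P = U (U^T U)^(-1) U^T.
Compute U^T U =
  [18, -8]
  [-8, 15],
and U^T v = (-16, 0).
Solve U^T U · c = U^T v for the coefficients: c = (-120/103, -64/103). The projection is proj_W(v) = U c.
Check: (v - proj_W(v)) · u_1 = 0  (should be 0).
Check: (v - proj_W(v)) · u_2 = 0  (should be 0).
Result: proj_W(v) = (296/103, -112/103, 304/103, -72/103).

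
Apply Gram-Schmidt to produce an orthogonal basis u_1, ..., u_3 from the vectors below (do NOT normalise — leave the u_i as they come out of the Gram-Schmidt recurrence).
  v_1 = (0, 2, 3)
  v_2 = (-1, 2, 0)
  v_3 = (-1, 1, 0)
Orthogonal basis:
  u_1 = (0, 2, 3)
  u_2 = (-1, 18/13, -12/13)
  u_3 = (-18/49, -9/49, 6/49)

Apply the Gram-Schmidt recurrence
  u_1 = v_1
  u_i = v_i − Σ_{j<i} ((v_i · u_j) / (u_j · u_j)) · u_j.

Step by step this gives:
  u_1 = (0, 2, 3)
  u_2 = (-1, 18/13, -12/13)
  u_3 = (-18/49, -9/49, 6/49)

Orthogonality check:
  u_2 · u_1 = 0 (should be 0)
  u_3 · u_1 = 0 (should be 0)
  u_3 · u_2 = 0 (should be 0)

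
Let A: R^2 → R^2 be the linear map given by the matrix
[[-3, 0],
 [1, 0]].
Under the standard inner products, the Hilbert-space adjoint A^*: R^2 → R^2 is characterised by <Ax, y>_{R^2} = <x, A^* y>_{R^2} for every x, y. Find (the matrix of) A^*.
A^* = A^T =
[[-3, 1],
 [0, 0]]

For real matrices with standard dot products, the defining identity <Ax, y> = <x, A^* y> gives (Ax)^T y = x^T (A^*) y, i.e. x^T A^T y = x^T (A^*) y. Since this holds for all x, y, we must have A^* = A^T. Therefore
A^* =
[[-3, 1],
 [0, 0]].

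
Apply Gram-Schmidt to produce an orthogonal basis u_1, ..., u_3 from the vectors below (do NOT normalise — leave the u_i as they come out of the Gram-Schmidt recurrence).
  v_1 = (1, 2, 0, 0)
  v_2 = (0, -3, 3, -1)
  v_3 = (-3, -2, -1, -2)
Orthogonal basis:
  u_1 = (1, 2, 0, 0)
  u_2 = (6/5, -3/5, 3, -1)
  u_3 = (-74/59, 37/59, -8/59, -135/59)

Apply the Gram-Schmidt recurrence
  u_1 = v_1
  u_i = v_i − Σ_{j<i} ((v_i · u_j) / (u_j · u_j)) · u_j.

Step by step this gives:
  u_1 = (1, 2, 0, 0)
  u_2 = (6/5, -3/5, 3, -1)
  u_3 = (-74/59, 37/59, -8/59, -135/59)

Orthogonality check:
  u_2 · u_1 = 0 (should be 0)
  u_3 · u_1 = 0 (should be 0)
  u_3 · u_2 = 0 (should be 0)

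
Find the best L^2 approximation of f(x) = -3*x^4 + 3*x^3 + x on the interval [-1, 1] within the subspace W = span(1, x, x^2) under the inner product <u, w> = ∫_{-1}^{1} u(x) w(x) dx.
g(x) = -18*x^2/7 + 14*x/5 + 9/35

The best approximation g ∈ W is the orthogonal projection of f onto W. Writing g = a_0 + a_1 x + a_2 x^2, the coefficients solve the normal equations G · a = b where
  G_{ij} = <φ_i, φ_j> and b_i = <f, φ_i>, with φ_0 = 1, φ_1 = x, φ_2 = x^2.
G =
  [2, 0, 2/3]
  [0, 2/3, 0]
  [2/3, 0, 2/5],
b = (-6/5, 28/15, -6/7).
Solving gives a_0 = 9/35, a_1 = 14/5, a_2 = -18/7, so
  g(x) = -18*x^2/7 + 14*x/5 + 9/35.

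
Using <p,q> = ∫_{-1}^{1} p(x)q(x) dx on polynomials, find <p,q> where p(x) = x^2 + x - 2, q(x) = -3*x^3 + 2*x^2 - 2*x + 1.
<p,q> = -116/15

Expand the product: p(x)·q(x) = -3*x^5 - x^4 + 6*x^3 - 5*x^2 + 5*x - 2.
∫_{-1}^{1} of each monomial x^k gives [2/(k+1) if k even, 0 if k odd]. Integrating term-by-term (or equivalently evaluating the antiderivative F(x) = -x^6/2 - x^5/5 + 3*x^4/2 - 5*x^3/3 + 5*x^2/2 - 2*x at the endpoints):
  F(1) − F(−1) = -11/30 − (221/30) = -116/15.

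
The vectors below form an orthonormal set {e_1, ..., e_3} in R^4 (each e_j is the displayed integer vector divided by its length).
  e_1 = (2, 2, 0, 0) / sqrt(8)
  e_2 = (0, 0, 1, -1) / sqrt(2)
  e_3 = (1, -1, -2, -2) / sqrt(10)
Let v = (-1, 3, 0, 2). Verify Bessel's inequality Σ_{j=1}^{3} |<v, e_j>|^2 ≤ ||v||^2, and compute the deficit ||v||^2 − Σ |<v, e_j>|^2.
Σ |<v, e_j>|^2 = 52/5; ||v||^2 = 14; deficit = 18/5

Write each e_j = u_j / sqrt(<u_j, u_j>) where u_j is the displayed integer vector. Then <v, e_j> = <v, u_j> / sqrt(<u_j, u_j>), so |<v, e_j>|^2 = <v, u_j>^2 / <u_j, u_j>.
Coefficients: <v, e_1> = 4/sqrt(8), <v, e_2> = -2/sqrt(2), <v, e_3> = -8/sqrt(10).
Square and sum: Σ |<v, e_j>|^2 = 52/5.
Compute ||v||^2 = v·v = 14.
Deficit = 14 − 52/5 = 18/5 ≥ 0, confirming Bessel's inequality. (The deficit equals ||v − Σ <v,e_j> e_j||^2, the squared distance from v to span{e_j}.)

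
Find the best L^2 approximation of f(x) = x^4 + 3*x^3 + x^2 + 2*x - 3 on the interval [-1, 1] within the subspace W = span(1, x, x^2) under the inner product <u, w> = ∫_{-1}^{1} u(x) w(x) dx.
g(x) = 13*x^2/7 + 19*x/5 - 108/35

The best approximation g ∈ W is the orthogonal projection of f onto W. Writing g = a_0 + a_1 x + a_2 x^2, the coefficients solve the normal equations G · a = b where
  G_{ij} = <φ_i, φ_j> and b_i = <f, φ_i>, with φ_0 = 1, φ_1 = x, φ_2 = x^2.
G =
  [2, 0, 2/3]
  [0, 2/3, 0]
  [2/3, 0, 2/5],
b = (-74/15, 38/15, -46/35).
Solving gives a_0 = -108/35, a_1 = 19/5, a_2 = 13/7, so
  g(x) = 13*x^2/7 + 19*x/5 - 108/35.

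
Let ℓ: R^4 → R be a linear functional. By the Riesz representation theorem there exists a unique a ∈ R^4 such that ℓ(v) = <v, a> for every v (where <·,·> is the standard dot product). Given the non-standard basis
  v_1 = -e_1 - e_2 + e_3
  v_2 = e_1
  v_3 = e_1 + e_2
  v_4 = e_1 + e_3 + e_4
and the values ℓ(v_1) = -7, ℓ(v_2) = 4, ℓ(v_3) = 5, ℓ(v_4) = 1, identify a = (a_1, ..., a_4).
a = (4, 1, -2, -1)

Write a = (a_1, ..., a_4) in the standard basis. For each basis vector v_i, ℓ(v_i) = <v_i, a> is a linear equation in the a_j's. Collect the n equations into a matrix system V a = ℓ, where row i of V is v_i (expressed in the standard basis). Since V is invertible (lower-triangular with 1s on the diagonal, up to permutation), solve by back-substitution:
  V =
[[-1, -1, 1, 0],
 [1, 0, 0, 0],
 [1, 1, 0, 0],
 [1, 0, 1, 1]]
  V a = (-7, 4, 5, 1)
Solving gives a = (4, 1, -2, -1).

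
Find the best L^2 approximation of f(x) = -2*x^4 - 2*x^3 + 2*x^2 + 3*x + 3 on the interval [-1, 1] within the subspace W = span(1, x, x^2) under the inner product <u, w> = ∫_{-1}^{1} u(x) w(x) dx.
g(x) = 2*x^2/7 + 9*x/5 + 111/35

The best approximation g ∈ W is the orthogonal projection of f onto W. Writing g = a_0 + a_1 x + a_2 x^2, the coefficients solve the normal equations G · a = b where
  G_{ij} = <φ_i, φ_j> and b_i = <f, φ_i>, with φ_0 = 1, φ_1 = x, φ_2 = x^2.
G =
  [2, 0, 2/3]
  [0, 2/3, 0]
  [2/3, 0, 2/5],
b = (98/15, 6/5, 78/35).
Solving gives a_0 = 111/35, a_1 = 9/5, a_2 = 2/7, so
  g(x) = 2*x^2/7 + 9*x/5 + 111/35.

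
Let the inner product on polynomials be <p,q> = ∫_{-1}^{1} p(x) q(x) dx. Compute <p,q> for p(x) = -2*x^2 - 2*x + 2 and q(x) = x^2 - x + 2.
<p,q> = 36/5

Expand the product: p(x)·q(x) = -2*x^4 - 6*x + 4.
∫_{-1}^{1} of each monomial x^k gives [2/(k+1) if k even, 0 if k odd]. Integrating term-by-term (or equivalently evaluating the antiderivative F(x) = -2*x^5/5 - 3*x^2 + 4*x at the endpoints):
  F(1) − F(−1) = 3/5 − (-33/5) = 36/5.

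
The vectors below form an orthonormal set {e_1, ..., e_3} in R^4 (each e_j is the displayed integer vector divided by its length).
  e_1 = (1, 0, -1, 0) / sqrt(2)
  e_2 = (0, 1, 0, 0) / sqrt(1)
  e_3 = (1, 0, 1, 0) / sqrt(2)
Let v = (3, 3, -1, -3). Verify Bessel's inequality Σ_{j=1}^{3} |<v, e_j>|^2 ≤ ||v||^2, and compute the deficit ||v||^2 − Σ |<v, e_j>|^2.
Σ |<v, e_j>|^2 = 19; ||v||^2 = 28; deficit = 9

Write each e_j = u_j / sqrt(<u_j, u_j>) where u_j is the displayed integer vector. Then <v, e_j> = <v, u_j> / sqrt(<u_j, u_j>), so |<v, e_j>|^2 = <v, u_j>^2 / <u_j, u_j>.
Coefficients: <v, e_1> = 4/sqrt(2), <v, e_2> = 3/sqrt(1), <v, e_3> = 2/sqrt(2).
Square and sum: Σ |<v, e_j>|^2 = 19.
Compute ||v||^2 = v·v = 28.
Deficit = 28 − 19 = 9 ≥ 0, confirming Bessel's inequality. (The deficit equals ||v − Σ <v,e_j> e_j||^2, the squared distance from v to span{e_j}.)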